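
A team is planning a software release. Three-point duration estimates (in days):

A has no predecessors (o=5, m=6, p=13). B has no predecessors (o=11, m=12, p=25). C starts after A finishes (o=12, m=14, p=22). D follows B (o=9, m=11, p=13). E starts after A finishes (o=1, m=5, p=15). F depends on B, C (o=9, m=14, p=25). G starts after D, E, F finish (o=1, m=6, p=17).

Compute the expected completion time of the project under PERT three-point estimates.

te_A = (5 + 4·6 + 13)/6 = 42/6 = 7
te_B = (11 + 4·12 + 25)/6 = 84/6 = 14
te_C = (12 + 4·14 + 22)/6 = 90/6 = 15
te_D = (9 + 4·11 + 13)/6 = 66/6 = 11
te_E = (1 + 4·5 + 15)/6 = 36/6 = 6
te_F = (9 + 4·14 + 25)/6 = 90/6 = 15
te_G = (1 + 4·6 + 17)/6 = 42/6 = 7

Forward pass:
ES_A = 0; EF_A = 7
ES_B = 0; EF_B = 14
ES_C = 7; EF_C = 7+15 = 22
ES_D = 14; EF_D = 14+11 = 25
ES_E = 7; EF_E = 7+6 = 13
ES_F = max(EF_B=14, EF_C=22) = 22; EF_F = 22+15 = 37
ES_G = max(EF_D=25, EF_E=13, EF_F=37) = 37; EF_G = 37+7 = 44
Expected project duration μ = 44 days. Critical path: A → C → F → G.

44 days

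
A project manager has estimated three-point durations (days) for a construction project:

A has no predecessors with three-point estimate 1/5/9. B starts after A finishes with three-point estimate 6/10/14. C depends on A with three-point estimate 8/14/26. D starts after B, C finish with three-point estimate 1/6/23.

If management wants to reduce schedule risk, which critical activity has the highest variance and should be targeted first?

D

te_A = (1 + 4·5 + 9)/6 = 30/6 = 5; σ²_A = ((9−1)/6)² = 1.778
te_B = (6 + 4·10 + 14)/6 = 60/6 = 10; σ²_B = ((14−6)/6)² = 1.778
te_C = (8 + 4·14 + 26)/6 = 90/6 = 15; σ²_C = ((26−8)/6)² = 9.000
te_D = (1 + 4·6 + 23)/6 = 48/6 = 8; σ²_D = ((23−1)/6)² = 13.444

Forward pass:
ES_A = 0; EF_A = 5
ES_B = 5; EF_B = 5+10 = 15
ES_C = 5; EF_C = 5+15 = 20
ES_D = max(EF_B=15, EF_C=20) = 20; EF_D = 20+8 = 28
Expected project duration μ = 28 days. Critical path: A → C → D.

Variances on critical path: σ²_A=1.778, σ²_C=9.000, σ²_D=13.444.
Largest is σ²_D = 13.444.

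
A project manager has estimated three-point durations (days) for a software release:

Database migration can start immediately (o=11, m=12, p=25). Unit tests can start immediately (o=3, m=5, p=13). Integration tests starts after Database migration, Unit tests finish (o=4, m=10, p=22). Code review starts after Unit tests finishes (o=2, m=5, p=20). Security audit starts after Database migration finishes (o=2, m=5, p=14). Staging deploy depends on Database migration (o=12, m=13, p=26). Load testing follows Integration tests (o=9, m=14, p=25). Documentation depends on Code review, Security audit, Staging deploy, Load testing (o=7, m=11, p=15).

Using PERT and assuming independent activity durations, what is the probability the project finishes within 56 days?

0.850

te_Database migration = (11 + 4·12 + 25)/6 = 84/6 = 14; σ²_Database migration = ((25−11)/6)² = 5.444
te_Unit tests = (3 + 4·5 + 13)/6 = 36/6 = 6; σ²_Unit tests = ((13−3)/6)² = 2.778
te_Integration tests = (4 + 4·10 + 22)/6 = 66/6 = 11; σ²_Integration tests = ((22−4)/6)² = 9.000
te_Code review = (2 + 4·5 + 20)/6 = 42/6 = 7; σ²_Code review = ((20−2)/6)² = 9.000
te_Security audit = (2 + 4·5 + 14)/6 = 36/6 = 6; σ²_Security audit = ((14−2)/6)² = 4.000
te_Staging deploy = (12 + 4·13 + 26)/6 = 90/6 = 15; σ²_Staging deploy = ((26−12)/6)² = 5.444
te_Load testing = (9 + 4·14 + 25)/6 = 90/6 = 15; σ²_Load testing = ((25−9)/6)² = 7.111
te_Documentation = (7 + 4·11 + 15)/6 = 66/6 = 11; σ²_Documentation = ((15−7)/6)² = 1.778

Forward pass:
ES_Database migration = 0; EF_Database migration = 14
ES_Unit tests = 0; EF_Unit tests = 6
ES_Integration tests = max(EF_Database migration=14, EF_Unit tests=6) = 14; EF_Integration tests = 14+11 = 25
ES_Code review = 6; EF_Code review = 6+7 = 13
ES_Security audit = 14; EF_Security audit = 14+6 = 20
ES_Staging deploy = 14; EF_Staging deploy = 14+15 = 29
ES_Load testing = 25; EF_Load testing = 25+15 = 40
ES_Documentation = max(EF_Code review=13, EF_Security audit=20, EF_Staging deploy=29, EF_Load testing=40) = 40; EF_Documentation = 40+11 = 51
Expected project duration μ = 51 days. Critical path: Database migration → Integration tests → Load testing → Documentation.

Variance along critical path = 5.444 + 9.000 + 7.111 + 1.778 = 23.333; σ = √23.333 = 4.830 days.
Z = (56 − 51) / 4.830 = 1.035
P(T ≤ 56) = Φ(1.035) ≈ 0.850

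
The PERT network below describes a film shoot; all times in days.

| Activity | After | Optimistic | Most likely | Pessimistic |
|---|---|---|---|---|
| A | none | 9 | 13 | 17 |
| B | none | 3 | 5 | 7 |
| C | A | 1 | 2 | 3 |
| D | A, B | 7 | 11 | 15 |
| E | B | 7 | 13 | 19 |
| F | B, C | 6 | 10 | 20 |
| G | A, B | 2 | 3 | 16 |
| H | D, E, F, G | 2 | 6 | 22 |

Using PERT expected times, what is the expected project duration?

34 days

te_A = (9 + 4·13 + 17)/6 = 78/6 = 13
te_B = (3 + 4·5 + 7)/6 = 30/6 = 5
te_C = (1 + 4·2 + 3)/6 = 12/6 = 2
te_D = (7 + 4·11 + 15)/6 = 66/6 = 11
te_E = (7 + 4·13 + 19)/6 = 78/6 = 13
te_F = (6 + 4·10 + 20)/6 = 66/6 = 11
te_G = (2 + 4·3 + 16)/6 = 30/6 = 5
te_H = (2 + 4·6 + 22)/6 = 48/6 = 8

Forward pass:
ES_A = 0; EF_A = 13
ES_B = 0; EF_B = 5
ES_C = 13; EF_C = 13+2 = 15
ES_D = max(EF_A=13, EF_B=5) = 13; EF_D = 13+11 = 24
ES_E = 5; EF_E = 5+13 = 18
ES_F = max(EF_B=5, EF_C=15) = 15; EF_F = 15+11 = 26
ES_G = max(EF_A=13, EF_B=5) = 13; EF_G = 13+5 = 18
ES_H = max(EF_D=24, EF_E=18, EF_F=26, EF_G=18) = 26; EF_H = 26+8 = 34
Expected project duration μ = 34 days. Critical path: A → C → F → H.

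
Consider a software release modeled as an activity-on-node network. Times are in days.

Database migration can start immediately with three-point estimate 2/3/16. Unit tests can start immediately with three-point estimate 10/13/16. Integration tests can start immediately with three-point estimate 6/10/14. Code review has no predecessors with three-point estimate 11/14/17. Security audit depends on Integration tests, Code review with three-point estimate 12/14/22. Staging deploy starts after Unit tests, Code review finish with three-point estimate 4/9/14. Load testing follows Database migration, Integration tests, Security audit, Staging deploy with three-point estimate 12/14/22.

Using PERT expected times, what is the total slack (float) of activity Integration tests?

4 days

te_Database migration = (2 + 4·3 + 16)/6 = 30/6 = 5
te_Unit tests = (10 + 4·13 + 16)/6 = 78/6 = 13
te_Integration tests = (6 + 4·10 + 14)/6 = 60/6 = 10
te_Code review = (11 + 4·14 + 17)/6 = 84/6 = 14
te_Security audit = (12 + 4·14 + 22)/6 = 90/6 = 15
te_Staging deploy = (4 + 4·9 + 14)/6 = 54/6 = 9
te_Load testing = (12 + 4·14 + 22)/6 = 90/6 = 15

Forward pass:
ES_Database migration = 0; EF_Database migration = 5
ES_Unit tests = 0; EF_Unit tests = 13
ES_Integration tests = 0; EF_Integration tests = 10
ES_Code review = 0; EF_Code review = 14
ES_Security audit = max(EF_Integration tests=10, EF_Code review=14) = 14; EF_Security audit = 14+15 = 29
ES_Staging deploy = max(EF_Unit tests=13, EF_Code review=14) = 14; EF_Staging deploy = 14+9 = 23
ES_Load testing = max(EF_Database migration=5, EF_Integration tests=10, EF_Security audit=29, EF_Staging deploy=23) = 29; EF_Load testing = 29+15 = 44
Expected project duration μ = 44 days. Critical path: Code review → Security audit → Load testing.

Backward pass:
LF_Load testing = 44; LS_Load testing = 44−15 = 29
LF_Staging deploy = LS_Load testing = 29; LS_Staging deploy = 29−9 = 20
LF_Security audit = LS_Load testing = 29; LS_Security audit = 29−15 = 14
LF_Code review = min(LS_Security audit=14, LS_Staging deploy=20) = 14; LS_Code review = 14−14 = 0
LF_Integration tests = min(LS_Security audit=14, LS_Load testing=29) = 14; LS_Integration tests = 14−10 = 4
LF_Unit tests = LS_Staging deploy = 20; LS_Unit tests = 20−13 = 7
LF_Database migration = LS_Load testing = 29; LS_Database migration = 29−5 = 24
Slack_Integration tests = LS_Integration tests − ES_Integration tests = 4 − 0 = 4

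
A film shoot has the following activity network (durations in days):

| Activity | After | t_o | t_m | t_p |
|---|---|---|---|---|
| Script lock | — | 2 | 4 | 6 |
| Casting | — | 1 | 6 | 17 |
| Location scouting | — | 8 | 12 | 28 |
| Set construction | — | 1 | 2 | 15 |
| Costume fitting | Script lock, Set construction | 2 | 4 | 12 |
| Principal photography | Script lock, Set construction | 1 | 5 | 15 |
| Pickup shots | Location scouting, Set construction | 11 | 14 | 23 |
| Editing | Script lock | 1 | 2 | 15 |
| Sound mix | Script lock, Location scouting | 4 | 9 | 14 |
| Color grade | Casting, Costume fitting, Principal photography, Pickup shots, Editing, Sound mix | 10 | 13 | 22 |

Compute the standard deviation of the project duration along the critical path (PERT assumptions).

4.37 days

te_Script lock = (2 + 4·4 + 6)/6 = 24/6 = 4; σ²_Script lock = ((6−2)/6)² = 0.444
te_Casting = (1 + 4·6 + 17)/6 = 42/6 = 7; σ²_Casting = ((17−1)/6)² = 7.111
te_Location scouting = (8 + 4·12 + 28)/6 = 84/6 = 14; σ²_Location scouting = ((28−8)/6)² = 11.111
te_Set construction = (1 + 4·2 + 15)/6 = 24/6 = 4; σ²_Set construction = ((15−1)/6)² = 5.444
te_Costume fitting = (2 + 4·4 + 12)/6 = 30/6 = 5; σ²_Costume fitting = ((12−2)/6)² = 2.778
te_Principal photography = (1 + 4·5 + 15)/6 = 36/6 = 6; σ²_Principal photography = ((15−1)/6)² = 5.444
te_Pickup shots = (11 + 4·14 + 23)/6 = 90/6 = 15; σ²_Pickup shots = ((23−11)/6)² = 4.000
te_Editing = (1 + 4·2 + 15)/6 = 24/6 = 4; σ²_Editing = ((15−1)/6)² = 5.444
te_Sound mix = (4 + 4·9 + 14)/6 = 54/6 = 9; σ²_Sound mix = ((14−4)/6)² = 2.778
te_Color grade = (10 + 4·13 + 22)/6 = 84/6 = 14; σ²_Color grade = ((22−10)/6)² = 4.000

Forward pass:
ES_Script lock = 0; EF_Script lock = 4
ES_Casting = 0; EF_Casting = 7
ES_Location scouting = 0; EF_Location scouting = 14
ES_Set construction = 0; EF_Set construction = 4
ES_Costume fitting = max(EF_Script lock=4, EF_Set construction=4) = 4; EF_Costume fitting = 4+5 = 9
ES_Principal photography = max(EF_Script lock=4, EF_Set construction=4) = 4; EF_Principal photography = 4+6 = 10
ES_Pickup shots = max(EF_Location scouting=14, EF_Set construction=4) = 14; EF_Pickup shots = 14+15 = 29
ES_Editing = 4; EF_Editing = 4+4 = 8
ES_Sound mix = max(EF_Script lock=4, EF_Location scouting=14) = 14; EF_Sound mix = 14+9 = 23
ES_Color grade = max(EF_Casting=7, EF_Costume fitting=9, EF_Principal photography=10, EF_Pickup shots=29, EF_Editing=8, EF_Sound mix=23) = 29; EF_Color grade = 29+14 = 43
Expected project duration μ = 43 days. Critical path: Location scouting → Pickup shots → Color grade.

Variance along critical path = 11.111 + 4.000 + 4.000 = 19.111
σ = √19.111 = 4.372 days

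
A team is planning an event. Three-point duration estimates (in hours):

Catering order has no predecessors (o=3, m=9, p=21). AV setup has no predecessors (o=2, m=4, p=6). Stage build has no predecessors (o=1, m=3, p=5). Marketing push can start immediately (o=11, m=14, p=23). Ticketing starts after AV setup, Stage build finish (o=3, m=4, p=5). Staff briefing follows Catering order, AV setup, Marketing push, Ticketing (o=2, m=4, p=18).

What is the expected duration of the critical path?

21 hours

te_Catering order = (3 + 4·9 + 21)/6 = 60/6 = 10
te_AV setup = (2 + 4·4 + 6)/6 = 24/6 = 4
te_Stage build = (1 + 4·3 + 5)/6 = 18/6 = 3
te_Marketing push = (11 + 4·14 + 23)/6 = 90/6 = 15
te_Ticketing = (3 + 4·4 + 5)/6 = 24/6 = 4
te_Staff briefing = (2 + 4·4 + 18)/6 = 36/6 = 6

Forward pass:
ES_Catering order = 0; EF_Catering order = 10
ES_AV setup = 0; EF_AV setup = 4
ES_Stage build = 0; EF_Stage build = 3
ES_Marketing push = 0; EF_Marketing push = 15
ES_Ticketing = max(EF_AV setup=4, EF_Stage build=3) = 4; EF_Ticketing = 4+4 = 8
ES_Staff briefing = max(EF_Catering order=10, EF_AV setup=4, EF_Marketing push=15, EF_Ticketing=8) = 15; EF_Staff briefing = 15+6 = 21
Expected project duration μ = 21 hours. Critical path: Marketing push → Staff briefing.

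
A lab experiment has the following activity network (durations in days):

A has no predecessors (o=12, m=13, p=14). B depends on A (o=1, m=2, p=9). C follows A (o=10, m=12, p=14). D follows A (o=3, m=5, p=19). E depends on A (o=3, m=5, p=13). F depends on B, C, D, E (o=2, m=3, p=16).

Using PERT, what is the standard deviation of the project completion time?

2.45 days

te_A = (12 + 4·13 + 14)/6 = 78/6 = 13; σ²_A = ((14−12)/6)² = 0.111
te_B = (1 + 4·2 + 9)/6 = 18/6 = 3; σ²_B = ((9−1)/6)² = 1.778
te_C = (10 + 4·12 + 14)/6 = 72/6 = 12; σ²_C = ((14−10)/6)² = 0.444
te_D = (3 + 4·5 + 19)/6 = 42/6 = 7; σ²_D = ((19−3)/6)² = 7.111
te_E = (3 + 4·5 + 13)/6 = 36/6 = 6; σ²_E = ((13−3)/6)² = 2.778
te_F = (2 + 4·3 + 16)/6 = 30/6 = 5; σ²_F = ((16−2)/6)² = 5.444

Forward pass:
ES_A = 0; EF_A = 13
ES_B = 13; EF_B = 13+3 = 16
ES_C = 13; EF_C = 13+12 = 25
ES_D = 13; EF_D = 13+7 = 20
ES_E = 13; EF_E = 13+6 = 19
ES_F = max(EF_B=16, EF_C=25, EF_D=20, EF_E=19) = 25; EF_F = 25+5 = 30
Expected project duration μ = 30 days. Critical path: A → C → F.

Variance along critical path = 0.111 + 0.444 + 5.444 = 6.000
σ = √6.000 = 2.449 days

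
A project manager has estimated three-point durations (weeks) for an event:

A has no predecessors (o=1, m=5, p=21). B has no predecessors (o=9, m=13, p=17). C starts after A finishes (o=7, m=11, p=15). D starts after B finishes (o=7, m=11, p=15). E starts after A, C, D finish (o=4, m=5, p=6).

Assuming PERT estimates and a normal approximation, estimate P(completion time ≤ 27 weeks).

0.148

te_A = (1 + 4·5 + 21)/6 = 42/6 = 7; σ²_A = ((21−1)/6)² = 11.111
te_B = (9 + 4·13 + 17)/6 = 78/6 = 13; σ²_B = ((17−9)/6)² = 1.778
te_C = (7 + 4·11 + 15)/6 = 66/6 = 11; σ²_C = ((15−7)/6)² = 1.778
te_D = (7 + 4·11 + 15)/6 = 66/6 = 11; σ²_D = ((15−7)/6)² = 1.778
te_E = (4 + 4·5 + 6)/6 = 30/6 = 5; σ²_E = ((6−4)/6)² = 0.111

Forward pass:
ES_A = 0; EF_A = 7
ES_B = 0; EF_B = 13
ES_C = 7; EF_C = 7+11 = 18
ES_D = 13; EF_D = 13+11 = 24
ES_E = max(EF_A=7, EF_C=18, EF_D=24) = 24; EF_E = 24+5 = 29
Expected project duration μ = 29 weeks. Critical path: B → D → E.

Variance along critical path = 1.778 + 1.778 + 0.111 = 3.667; σ = √3.667 = 1.915 weeks.
Z = (27 − 29) / 1.915 = -1.044
P(T ≤ 27) = Φ(-1.044) ≈ 0.148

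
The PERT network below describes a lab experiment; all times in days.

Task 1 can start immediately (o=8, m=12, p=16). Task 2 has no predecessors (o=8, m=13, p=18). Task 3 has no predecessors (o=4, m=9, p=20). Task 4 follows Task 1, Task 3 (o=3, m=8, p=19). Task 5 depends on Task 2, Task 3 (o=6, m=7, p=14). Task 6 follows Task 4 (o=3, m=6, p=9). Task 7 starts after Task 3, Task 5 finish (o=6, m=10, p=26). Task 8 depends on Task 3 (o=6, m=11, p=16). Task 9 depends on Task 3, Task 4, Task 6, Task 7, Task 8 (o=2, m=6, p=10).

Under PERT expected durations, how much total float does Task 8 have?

te_Task 1 = (8 + 4·12 + 16)/6 = 72/6 = 12
te_Task 2 = (8 + 4·13 + 18)/6 = 78/6 = 13
te_Task 3 = (4 + 4·9 + 20)/6 = 60/6 = 10
te_Task 4 = (3 + 4·8 + 19)/6 = 54/6 = 9
te_Task 5 = (6 + 4·7 + 14)/6 = 48/6 = 8
te_Task 6 = (3 + 4·6 + 9)/6 = 36/6 = 6
te_Task 7 = (6 + 4·10 + 26)/6 = 72/6 = 12
te_Task 8 = (6 + 4·11 + 16)/6 = 66/6 = 11
te_Task 9 = (2 + 4·6 + 10)/6 = 36/6 = 6

Forward pass:
ES_Task 1 = 0; EF_Task 1 = 12
ES_Task 2 = 0; EF_Task 2 = 13
ES_Task 3 = 0; EF_Task 3 = 10
ES_Task 4 = max(EF_Task 1=12, EF_Task 3=10) = 12; EF_Task 4 = 12+9 = 21
ES_Task 5 = max(EF_Task 2=13, EF_Task 3=10) = 13; EF_Task 5 = 13+8 = 21
ES_Task 6 = 21; EF_Task 6 = 21+6 = 27
ES_Task 7 = max(EF_Task 3=10, EF_Task 5=21) = 21; EF_Task 7 = 21+12 = 33
ES_Task 8 = 10; EF_Task 8 = 10+11 = 21
ES_Task 9 = max(EF_Task 3=10, EF_Task 4=21, EF_Task 6=27, EF_Task 7=33, EF_Task 8=21) = 33; EF_Task 9 = 33+6 = 39
Expected project duration μ = 39 days. Critical path: Task 2 → Task 5 → Task 7 → Task 9.

Backward pass:
LF_Task 9 = 39; LS_Task 9 = 39−6 = 33
LF_Task 8 = LS_Task 9 = 33; LS_Task 8 = 33−11 = 22
LF_Task 7 = LS_Task 9 = 33; LS_Task 7 = 33−12 = 21
LF_Task 6 = LS_Task 9 = 33; LS_Task 6 = 33−6 = 27
LF_Task 5 = LS_Task 7 = 21; LS_Task 5 = 21−8 = 13
LF_Task 4 = min(LS_Task 6=27, LS_Task 9=33) = 27; LS_Task 4 = 27−9 = 18
LF_Task 3 = min(LS_Task 4=18, LS_Task 5=13, LS_Task 7=21, LS_Task 8=22, LS_Task 9=33) = 13; LS_Task 3 = 13−10 = 3
LF_Task 2 = LS_Task 5 = 13; LS_Task 2 = 13−13 = 0
LF_Task 1 = LS_Task 4 = 18; LS_Task 1 = 18−12 = 6
Slack_Task 8 = LS_Task 8 − ES_Task 8 = 22 − 10 = 12

12 days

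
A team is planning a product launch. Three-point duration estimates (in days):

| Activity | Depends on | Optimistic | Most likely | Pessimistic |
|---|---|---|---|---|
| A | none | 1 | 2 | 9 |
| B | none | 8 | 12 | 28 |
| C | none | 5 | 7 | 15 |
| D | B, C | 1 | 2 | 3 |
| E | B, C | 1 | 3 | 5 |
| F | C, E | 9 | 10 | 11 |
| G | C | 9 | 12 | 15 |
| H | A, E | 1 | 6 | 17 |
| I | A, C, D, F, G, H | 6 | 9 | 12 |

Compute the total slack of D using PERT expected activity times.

11 days

te_A = (1 + 4·2 + 9)/6 = 18/6 = 3
te_B = (8 + 4·12 + 28)/6 = 84/6 = 14
te_C = (5 + 4·7 + 15)/6 = 48/6 = 8
te_D = (1 + 4·2 + 3)/6 = 12/6 = 2
te_E = (1 + 4·3 + 5)/6 = 18/6 = 3
te_F = (9 + 4·10 + 11)/6 = 60/6 = 10
te_G = (9 + 4·12 + 15)/6 = 72/6 = 12
te_H = (1 + 4·6 + 17)/6 = 42/6 = 7
te_I = (6 + 4·9 + 12)/6 = 54/6 = 9

Forward pass:
ES_A = 0; EF_A = 3
ES_B = 0; EF_B = 14
ES_C = 0; EF_C = 8
ES_D = max(EF_B=14, EF_C=8) = 14; EF_D = 14+2 = 16
ES_E = max(EF_B=14, EF_C=8) = 14; EF_E = 14+3 = 17
ES_F = max(EF_C=8, EF_E=17) = 17; EF_F = 17+10 = 27
ES_G = 8; EF_G = 8+12 = 20
ES_H = max(EF_A=3, EF_E=17) = 17; EF_H = 17+7 = 24
ES_I = max(EF_A=3, EF_C=8, EF_D=16, EF_F=27, EF_G=20, EF_H=24) = 27; EF_I = 27+9 = 36
Expected project duration μ = 36 days. Critical path: B → E → F → I.

Backward pass:
LF_I = 36; LS_I = 36−9 = 27
LF_H = LS_I = 27; LS_H = 27−7 = 20
LF_G = LS_I = 27; LS_G = 27−12 = 15
LF_F = LS_I = 27; LS_F = 27−10 = 17
LF_E = min(LS_F=17, LS_H=20) = 17; LS_E = 17−3 = 14
LF_D = LS_I = 27; LS_D = 27−2 = 25
LF_C = min(LS_D=25, LS_E=14, LS_F=17, LS_G=15, LS_I=27) = 14; LS_C = 14−8 = 6
LF_B = min(LS_D=25, LS_E=14) = 14; LS_B = 14−14 = 0
LF_A = min(LS_H=20, LS_I=27) = 20; LS_A = 20−3 = 17
Slack_D = LS_D − ES_D = 25 − 14 = 11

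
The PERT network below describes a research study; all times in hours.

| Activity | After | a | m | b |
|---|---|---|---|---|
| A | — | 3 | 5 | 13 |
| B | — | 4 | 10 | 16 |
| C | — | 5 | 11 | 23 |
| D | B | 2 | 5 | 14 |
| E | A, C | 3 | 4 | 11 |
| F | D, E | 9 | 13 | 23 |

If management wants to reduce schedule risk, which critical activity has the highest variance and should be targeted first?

te_A = (3 + 4·5 + 13)/6 = 36/6 = 6; σ²_A = ((13−3)/6)² = 2.778
te_B = (4 + 4·10 + 16)/6 = 60/6 = 10; σ²_B = ((16−4)/6)² = 4.000
te_C = (5 + 4·11 + 23)/6 = 72/6 = 12; σ²_C = ((23−5)/6)² = 9.000
te_D = (2 + 4·5 + 14)/6 = 36/6 = 6; σ²_D = ((14−2)/6)² = 4.000
te_E = (3 + 4·4 + 11)/6 = 30/6 = 5; σ²_E = ((11−3)/6)² = 1.778
te_F = (9 + 4·13 + 23)/6 = 84/6 = 14; σ²_F = ((23−9)/6)² = 5.444

Forward pass:
ES_A = 0; EF_A = 6
ES_B = 0; EF_B = 10
ES_C = 0; EF_C = 12
ES_D = 10; EF_D = 10+6 = 16
ES_E = max(EF_A=6, EF_C=12) = 12; EF_E = 12+5 = 17
ES_F = max(EF_D=16, EF_E=17) = 17; EF_F = 17+14 = 31
Expected project duration μ = 31 hours. Critical path: C → E → F.

Variances on critical path: σ²_C=9.000, σ²_E=1.778, σ²_F=5.444.
Largest is σ²_C = 9.000.

C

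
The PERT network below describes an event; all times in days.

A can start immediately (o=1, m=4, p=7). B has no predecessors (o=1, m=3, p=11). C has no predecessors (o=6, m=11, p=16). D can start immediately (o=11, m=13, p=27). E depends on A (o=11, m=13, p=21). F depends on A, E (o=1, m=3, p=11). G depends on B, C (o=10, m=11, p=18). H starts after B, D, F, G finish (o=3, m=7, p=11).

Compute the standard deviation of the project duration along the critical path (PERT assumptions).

2.52 days

te_A = (1 + 4·4 + 7)/6 = 24/6 = 4; σ²_A = ((7−1)/6)² = 1.000
te_B = (1 + 4·3 + 11)/6 = 24/6 = 4; σ²_B = ((11−1)/6)² = 2.778
te_C = (6 + 4·11 + 16)/6 = 66/6 = 11; σ²_C = ((16−6)/6)² = 2.778
te_D = (11 + 4·13 + 27)/6 = 90/6 = 15; σ²_D = ((27−11)/6)² = 7.111
te_E = (11 + 4·13 + 21)/6 = 84/6 = 14; σ²_E = ((21−11)/6)² = 2.778
te_F = (1 + 4·3 + 11)/6 = 24/6 = 4; σ²_F = ((11−1)/6)² = 2.778
te_G = (10 + 4·11 + 18)/6 = 72/6 = 12; σ²_G = ((18−10)/6)² = 1.778
te_H = (3 + 4·7 + 11)/6 = 42/6 = 7; σ²_H = ((11−3)/6)² = 1.778

Forward pass:
ES_A = 0; EF_A = 4
ES_B = 0; EF_B = 4
ES_C = 0; EF_C = 11
ES_D = 0; EF_D = 15
ES_E = 4; EF_E = 4+14 = 18
ES_F = max(EF_A=4, EF_E=18) = 18; EF_F = 18+4 = 22
ES_G = max(EF_B=4, EF_C=11) = 11; EF_G = 11+12 = 23
ES_H = max(EF_B=4, EF_D=15, EF_F=22, EF_G=23) = 23; EF_H = 23+7 = 30
Expected project duration μ = 30 days. Critical path: C → G → H.

Variance along critical path = 2.778 + 1.778 + 1.778 = 6.333
σ = √6.333 = 2.517 days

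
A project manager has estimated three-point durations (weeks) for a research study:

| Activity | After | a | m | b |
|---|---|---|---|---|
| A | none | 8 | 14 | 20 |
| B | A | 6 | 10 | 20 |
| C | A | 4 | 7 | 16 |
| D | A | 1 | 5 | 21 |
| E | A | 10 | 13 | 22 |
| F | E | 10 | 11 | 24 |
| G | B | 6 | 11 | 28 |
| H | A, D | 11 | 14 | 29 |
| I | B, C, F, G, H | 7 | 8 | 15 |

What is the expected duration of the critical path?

50 weeks

te_A = (8 + 4·14 + 20)/6 = 84/6 = 14
te_B = (6 + 4·10 + 20)/6 = 66/6 = 11
te_C = (4 + 4·7 + 16)/6 = 48/6 = 8
te_D = (1 + 4·5 + 21)/6 = 42/6 = 7
te_E = (10 + 4·13 + 22)/6 = 84/6 = 14
te_F = (10 + 4·11 + 24)/6 = 78/6 = 13
te_G = (6 + 4·11 + 28)/6 = 78/6 = 13
te_H = (11 + 4·14 + 29)/6 = 96/6 = 16
te_I = (7 + 4·8 + 15)/6 = 54/6 = 9

Forward pass:
ES_A = 0; EF_A = 14
ES_B = 14; EF_B = 14+11 = 25
ES_C = 14; EF_C = 14+8 = 22
ES_D = 14; EF_D = 14+7 = 21
ES_E = 14; EF_E = 14+14 = 28
ES_F = 28; EF_F = 28+13 = 41
ES_G = 25; EF_G = 25+13 = 38
ES_H = max(EF_A=14, EF_D=21) = 21; EF_H = 21+16 = 37
ES_I = max(EF_B=25, EF_C=22, EF_F=41, EF_G=38, EF_H=37) = 41; EF_I = 41+9 = 50
Expected project duration μ = 50 weeks. Critical path: A → E → F → I.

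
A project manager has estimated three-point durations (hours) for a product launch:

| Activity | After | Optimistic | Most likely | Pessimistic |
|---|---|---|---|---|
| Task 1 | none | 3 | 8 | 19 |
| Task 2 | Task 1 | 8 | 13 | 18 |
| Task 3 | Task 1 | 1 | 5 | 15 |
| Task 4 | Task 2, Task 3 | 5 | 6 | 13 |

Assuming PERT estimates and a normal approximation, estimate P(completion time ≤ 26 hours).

0.190

te_Task 1 = (3 + 4·8 + 19)/6 = 54/6 = 9; σ²_Task 1 = ((19−3)/6)² = 7.111
te_Task 2 = (8 + 4·13 + 18)/6 = 78/6 = 13; σ²_Task 2 = ((18−8)/6)² = 2.778
te_Task 3 = (1 + 4·5 + 15)/6 = 36/6 = 6; σ²_Task 3 = ((15−1)/6)² = 5.444
te_Task 4 = (5 + 4·6 + 13)/6 = 42/6 = 7; σ²_Task 4 = ((13−5)/6)² = 1.778

Forward pass:
ES_Task 1 = 0; EF_Task 1 = 9
ES_Task 2 = 9; EF_Task 2 = 9+13 = 22
ES_Task 3 = 9; EF_Task 3 = 9+6 = 15
ES_Task 4 = max(EF_Task 2=22, EF_Task 3=15) = 22; EF_Task 4 = 22+7 = 29
Expected project duration μ = 29 hours. Critical path: Task 1 → Task 2 → Task 4.

Variance along critical path = 7.111 + 2.778 + 1.778 = 11.667; σ = √11.667 = 3.416 hours.
Z = (26 − 29) / 3.416 = -0.878
P(T ≤ 26) = Φ(-0.878) ≈ 0.190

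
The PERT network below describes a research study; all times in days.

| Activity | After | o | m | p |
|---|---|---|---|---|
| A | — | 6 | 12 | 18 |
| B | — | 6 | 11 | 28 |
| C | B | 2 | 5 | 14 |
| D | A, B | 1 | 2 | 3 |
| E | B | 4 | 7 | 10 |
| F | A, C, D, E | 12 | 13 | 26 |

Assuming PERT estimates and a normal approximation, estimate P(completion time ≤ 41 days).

te_A = (6 + 4·12 + 18)/6 = 72/6 = 12; σ²_A = ((18−6)/6)² = 4.000
te_B = (6 + 4·11 + 28)/6 = 78/6 = 13; σ²_B = ((28−6)/6)² = 13.444
te_C = (2 + 4·5 + 14)/6 = 36/6 = 6; σ²_C = ((14−2)/6)² = 4.000
te_D = (1 + 4·2 + 3)/6 = 12/6 = 2; σ²_D = ((3−1)/6)² = 0.111
te_E = (4 + 4·7 + 10)/6 = 42/6 = 7; σ²_E = ((10−4)/6)² = 1.000
te_F = (12 + 4·13 + 26)/6 = 90/6 = 15; σ²_F = ((26−12)/6)² = 5.444

Forward pass:
ES_A = 0; EF_A = 12
ES_B = 0; EF_B = 13
ES_C = 13; EF_C = 13+6 = 19
ES_D = max(EF_A=12, EF_B=13) = 13; EF_D = 13+2 = 15
ES_E = 13; EF_E = 13+7 = 20
ES_F = max(EF_A=12, EF_C=19, EF_D=15, EF_E=20) = 20; EF_F = 20+15 = 35
Expected project duration μ = 35 days. Critical path: B → E → F.

Variance along critical path = 13.444 + 1.000 + 5.444 = 19.889; σ = √19.889 = 4.460 days.
Z = (41 − 35) / 4.460 = 1.345
P(T ≤ 41) = Φ(1.345) ≈ 0.911

0.911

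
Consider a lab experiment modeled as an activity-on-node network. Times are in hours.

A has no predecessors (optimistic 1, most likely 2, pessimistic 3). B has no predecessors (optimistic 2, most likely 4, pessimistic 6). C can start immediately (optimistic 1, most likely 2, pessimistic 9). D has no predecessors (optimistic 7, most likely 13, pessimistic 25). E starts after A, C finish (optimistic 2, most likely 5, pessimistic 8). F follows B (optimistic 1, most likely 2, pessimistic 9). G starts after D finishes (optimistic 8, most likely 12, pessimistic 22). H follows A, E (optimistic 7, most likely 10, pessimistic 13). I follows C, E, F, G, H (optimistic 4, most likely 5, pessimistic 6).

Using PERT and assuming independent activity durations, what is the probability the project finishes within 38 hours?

te_A = (1 + 4·2 + 3)/6 = 12/6 = 2; σ²_A = ((3−1)/6)² = 0.111
te_B = (2 + 4·4 + 6)/6 = 24/6 = 4; σ²_B = ((6−2)/6)² = 0.444
te_C = (1 + 4·2 + 9)/6 = 18/6 = 3; σ²_C = ((9−1)/6)² = 1.778
te_D = (7 + 4·13 + 25)/6 = 84/6 = 14; σ²_D = ((25−7)/6)² = 9.000
te_E = (2 + 4·5 + 8)/6 = 30/6 = 5; σ²_E = ((8−2)/6)² = 1.000
te_F = (1 + 4·2 + 9)/6 = 18/6 = 3; σ²_F = ((9−1)/6)² = 1.778
te_G = (8 + 4·12 + 22)/6 = 78/6 = 13; σ²_G = ((22−8)/6)² = 5.444
te_H = (7 + 4·10 + 13)/6 = 60/6 = 10; σ²_H = ((13−7)/6)² = 1.000
te_I = (4 + 4·5 + 6)/6 = 30/6 = 5; σ²_I = ((6−4)/6)² = 0.111

Forward pass:
ES_A = 0; EF_A = 2
ES_B = 0; EF_B = 4
ES_C = 0; EF_C = 3
ES_D = 0; EF_D = 14
ES_E = max(EF_A=2, EF_C=3) = 3; EF_E = 3+5 = 8
ES_F = 4; EF_F = 4+3 = 7
ES_G = 14; EF_G = 14+13 = 27
ES_H = max(EF_A=2, EF_E=8) = 8; EF_H = 8+10 = 18
ES_I = max(EF_C=3, EF_E=8, EF_F=7, EF_G=27, EF_H=18) = 27; EF_I = 27+5 = 32
Expected project duration μ = 32 hours. Critical path: D → G → I.

Variance along critical path = 9.000 + 5.444 + 0.111 = 14.556; σ = √14.556 = 3.815 hours.
Z = (38 − 32) / 3.815 = 1.573
P(T ≤ 38) = Φ(1.573) ≈ 0.942

0.942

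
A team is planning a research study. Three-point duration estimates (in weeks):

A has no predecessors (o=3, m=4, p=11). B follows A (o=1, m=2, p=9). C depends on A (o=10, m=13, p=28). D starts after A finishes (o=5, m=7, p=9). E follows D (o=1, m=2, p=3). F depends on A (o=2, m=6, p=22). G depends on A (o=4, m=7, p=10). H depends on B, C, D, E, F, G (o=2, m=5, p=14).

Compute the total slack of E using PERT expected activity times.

6 weeks

te_A = (3 + 4·4 + 11)/6 = 30/6 = 5
te_B = (1 + 4·2 + 9)/6 = 18/6 = 3
te_C = (10 + 4·13 + 28)/6 = 90/6 = 15
te_D = (5 + 4·7 + 9)/6 = 42/6 = 7
te_E = (1 + 4·2 + 3)/6 = 12/6 = 2
te_F = (2 + 4·6 + 22)/6 = 48/6 = 8
te_G = (4 + 4·7 + 10)/6 = 42/6 = 7
te_H = (2 + 4·5 + 14)/6 = 36/6 = 6

Forward pass:
ES_A = 0; EF_A = 5
ES_B = 5; EF_B = 5+3 = 8
ES_C = 5; EF_C = 5+15 = 20
ES_D = 5; EF_D = 5+7 = 12
ES_E = 12; EF_E = 12+2 = 14
ES_F = 5; EF_F = 5+8 = 13
ES_G = 5; EF_G = 5+7 = 12
ES_H = max(EF_B=8, EF_C=20, EF_D=12, EF_E=14, EF_F=13, EF_G=12) = 20; EF_H = 20+6 = 26
Expected project duration μ = 26 weeks. Critical path: A → C → H.

Backward pass:
LF_H = 26; LS_H = 26−6 = 20
LF_G = LS_H = 20; LS_G = 20−7 = 13
LF_F = LS_H = 20; LS_F = 20−8 = 12
LF_E = LS_H = 20; LS_E = 20−2 = 18
LF_D = min(LS_E=18, LS_H=20) = 18; LS_D = 18−7 = 11
LF_C = LS_H = 20; LS_C = 20−15 = 5
LF_B = LS_H = 20; LS_B = 20−3 = 17
LF_A = min(LS_B=17, LS_C=5, LS_D=11, LS_F=12, LS_G=13) = 5; LS_A = 5−5 = 0
Slack_E = LS_E − ES_E = 18 − 12 = 6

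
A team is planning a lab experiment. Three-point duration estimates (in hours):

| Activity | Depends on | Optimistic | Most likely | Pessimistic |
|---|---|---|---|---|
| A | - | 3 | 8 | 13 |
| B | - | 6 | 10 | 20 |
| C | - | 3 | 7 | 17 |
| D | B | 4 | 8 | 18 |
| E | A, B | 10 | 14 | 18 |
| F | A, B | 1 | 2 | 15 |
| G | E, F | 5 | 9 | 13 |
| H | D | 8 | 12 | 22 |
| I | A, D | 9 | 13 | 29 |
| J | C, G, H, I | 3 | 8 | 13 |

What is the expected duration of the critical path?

43 hours

te_A = (3 + 4·8 + 13)/6 = 48/6 = 8
te_B = (6 + 4·10 + 20)/6 = 66/6 = 11
te_C = (3 + 4·7 + 17)/6 = 48/6 = 8
te_D = (4 + 4·8 + 18)/6 = 54/6 = 9
te_E = (10 + 4·14 + 18)/6 = 84/6 = 14
te_F = (1 + 4·2 + 15)/6 = 24/6 = 4
te_G = (5 + 4·9 + 13)/6 = 54/6 = 9
te_H = (8 + 4·12 + 22)/6 = 78/6 = 13
te_I = (9 + 4·13 + 29)/6 = 90/6 = 15
te_J = (3 + 4·8 + 13)/6 = 48/6 = 8

Forward pass:
ES_A = 0; EF_A = 8
ES_B = 0; EF_B = 11
ES_C = 0; EF_C = 8
ES_D = 11; EF_D = 11+9 = 20
ES_E = max(EF_A=8, EF_B=11) = 11; EF_E = 11+14 = 25
ES_F = max(EF_A=8, EF_B=11) = 11; EF_F = 11+4 = 15
ES_G = max(EF_E=25, EF_F=15) = 25; EF_G = 25+9 = 34
ES_H = 20; EF_H = 20+13 = 33
ES_I = max(EF_A=8, EF_D=20) = 20; EF_I = 20+15 = 35
ES_J = max(EF_C=8, EF_G=34, EF_H=33, EF_I=35) = 35; EF_J = 35+8 = 43
Expected project duration μ = 43 hours. Critical path: B → D → I → J.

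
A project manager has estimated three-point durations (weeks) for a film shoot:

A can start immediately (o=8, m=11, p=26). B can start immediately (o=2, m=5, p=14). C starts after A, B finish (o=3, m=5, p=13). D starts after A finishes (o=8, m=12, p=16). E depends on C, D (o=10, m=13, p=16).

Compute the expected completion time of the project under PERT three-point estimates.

te_A = (8 + 4·11 + 26)/6 = 78/6 = 13
te_B = (2 + 4·5 + 14)/6 = 36/6 = 6
te_C = (3 + 4·5 + 13)/6 = 36/6 = 6
te_D = (8 + 4·12 + 16)/6 = 72/6 = 12
te_E = (10 + 4·13 + 16)/6 = 78/6 = 13

Forward pass:
ES_A = 0; EF_A = 13
ES_B = 0; EF_B = 6
ES_C = max(EF_A=13, EF_B=6) = 13; EF_C = 13+6 = 19
ES_D = 13; EF_D = 13+12 = 25
ES_E = max(EF_C=19, EF_D=25) = 25; EF_E = 25+13 = 38
Expected project duration μ = 38 weeks. Critical path: A → D → E.

38 weeks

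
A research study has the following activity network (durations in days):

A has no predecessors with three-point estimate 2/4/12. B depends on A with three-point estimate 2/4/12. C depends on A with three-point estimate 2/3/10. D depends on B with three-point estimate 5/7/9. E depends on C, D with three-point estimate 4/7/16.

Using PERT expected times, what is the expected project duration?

25 days

te_A = (2 + 4·4 + 12)/6 = 30/6 = 5
te_B = (2 + 4·4 + 12)/6 = 30/6 = 5
te_C = (2 + 4·3 + 10)/6 = 24/6 = 4
te_D = (5 + 4·7 + 9)/6 = 42/6 = 7
te_E = (4 + 4·7 + 16)/6 = 48/6 = 8

Forward pass:
ES_A = 0; EF_A = 5
ES_B = 5; EF_B = 5+5 = 10
ES_C = 5; EF_C = 5+4 = 9
ES_D = 10; EF_D = 10+7 = 17
ES_E = max(EF_C=9, EF_D=17) = 17; EF_E = 17+8 = 25
Expected project duration μ = 25 days. Critical path: A → B → D → E.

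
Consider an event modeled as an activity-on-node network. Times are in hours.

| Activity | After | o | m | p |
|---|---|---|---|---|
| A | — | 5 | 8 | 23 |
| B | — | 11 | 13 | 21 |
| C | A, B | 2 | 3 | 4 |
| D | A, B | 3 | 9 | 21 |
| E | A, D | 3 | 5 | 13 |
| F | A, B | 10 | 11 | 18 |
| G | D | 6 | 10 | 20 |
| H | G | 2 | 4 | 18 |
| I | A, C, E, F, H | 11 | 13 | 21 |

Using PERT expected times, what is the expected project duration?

te_A = (5 + 4·8 + 23)/6 = 60/6 = 10
te_B = (11 + 4·13 + 21)/6 = 84/6 = 14
te_C = (2 + 4·3 + 4)/6 = 18/6 = 3
te_D = (3 + 4·9 + 21)/6 = 60/6 = 10
te_E = (3 + 4·5 + 13)/6 = 36/6 = 6
te_F = (10 + 4·11 + 18)/6 = 72/6 = 12
te_G = (6 + 4·10 + 20)/6 = 66/6 = 11
te_H = (2 + 4·4 + 18)/6 = 36/6 = 6
te_I = (11 + 4·13 + 21)/6 = 84/6 = 14

Forward pass:
ES_A = 0; EF_A = 10
ES_B = 0; EF_B = 14
ES_C = max(EF_A=10, EF_B=14) = 14; EF_C = 14+3 = 17
ES_D = max(EF_A=10, EF_B=14) = 14; EF_D = 14+10 = 24
ES_E = max(EF_A=10, EF_D=24) = 24; EF_E = 24+6 = 30
ES_F = max(EF_A=10, EF_B=14) = 14; EF_F = 14+12 = 26
ES_G = 24; EF_G = 24+11 = 35
ES_H = 35; EF_H = 35+6 = 41
ES_I = max(EF_A=10, EF_C=17, EF_E=30, EF_F=26, EF_H=41) = 41; EF_I = 41+14 = 55
Expected project duration μ = 55 hours. Critical path: B → D → G → H → I.

55 hours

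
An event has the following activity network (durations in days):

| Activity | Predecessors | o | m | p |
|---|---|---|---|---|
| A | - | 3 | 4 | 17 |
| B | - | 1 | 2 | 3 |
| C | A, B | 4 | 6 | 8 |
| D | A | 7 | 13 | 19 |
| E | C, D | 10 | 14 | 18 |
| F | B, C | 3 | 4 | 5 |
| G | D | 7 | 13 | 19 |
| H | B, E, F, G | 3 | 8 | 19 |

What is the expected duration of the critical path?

42 days

te_A = (3 + 4·4 + 17)/6 = 36/6 = 6
te_B = (1 + 4·2 + 3)/6 = 12/6 = 2
te_C = (4 + 4·6 + 8)/6 = 36/6 = 6
te_D = (7 + 4·13 + 19)/6 = 78/6 = 13
te_E = (10 + 4·14 + 18)/6 = 84/6 = 14
te_F = (3 + 4·4 + 5)/6 = 24/6 = 4
te_G = (7 + 4·13 + 19)/6 = 78/6 = 13
te_H = (3 + 4·8 + 19)/6 = 54/6 = 9

Forward pass:
ES_A = 0; EF_A = 6
ES_B = 0; EF_B = 2
ES_C = max(EF_A=6, EF_B=2) = 6; EF_C = 6+6 = 12
ES_D = 6; EF_D = 6+13 = 19
ES_E = max(EF_C=12, EF_D=19) = 19; EF_E = 19+14 = 33
ES_F = max(EF_B=2, EF_C=12) = 12; EF_F = 12+4 = 16
ES_G = 19; EF_G = 19+13 = 32
ES_H = max(EF_B=2, EF_E=33, EF_F=16, EF_G=32) = 33; EF_H = 33+9 = 42
Expected project duration μ = 42 days. Critical path: A → D → E → H.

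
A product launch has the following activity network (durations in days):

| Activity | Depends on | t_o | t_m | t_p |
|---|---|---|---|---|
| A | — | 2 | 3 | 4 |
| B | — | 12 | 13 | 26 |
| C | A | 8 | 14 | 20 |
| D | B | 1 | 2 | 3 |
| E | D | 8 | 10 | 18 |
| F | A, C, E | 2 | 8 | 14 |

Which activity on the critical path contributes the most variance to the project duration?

B

te_A = (2 + 4·3 + 4)/6 = 18/6 = 3; σ²_A = ((4−2)/6)² = 0.111
te_B = (12 + 4·13 + 26)/6 = 90/6 = 15; σ²_B = ((26−12)/6)² = 5.444
te_C = (8 + 4·14 + 20)/6 = 84/6 = 14; σ²_C = ((20−8)/6)² = 4.000
te_D = (1 + 4·2 + 3)/6 = 12/6 = 2; σ²_D = ((3−1)/6)² = 0.111
te_E = (8 + 4·10 + 18)/6 = 66/6 = 11; σ²_E = ((18−8)/6)² = 2.778
te_F = (2 + 4·8 + 14)/6 = 48/6 = 8; σ²_F = ((14−2)/6)² = 4.000

Forward pass:
ES_A = 0; EF_A = 3
ES_B = 0; EF_B = 15
ES_C = 3; EF_C = 3+14 = 17
ES_D = 15; EF_D = 15+2 = 17
ES_E = 17; EF_E = 17+11 = 28
ES_F = max(EF_A=3, EF_C=17, EF_E=28) = 28; EF_F = 28+8 = 36
Expected project duration μ = 36 days. Critical path: B → D → E → F.

Variances on critical path: σ²_B=5.444, σ²_D=0.111, σ²_E=2.778, σ²_F=4.000.
Largest is σ²_B = 5.444.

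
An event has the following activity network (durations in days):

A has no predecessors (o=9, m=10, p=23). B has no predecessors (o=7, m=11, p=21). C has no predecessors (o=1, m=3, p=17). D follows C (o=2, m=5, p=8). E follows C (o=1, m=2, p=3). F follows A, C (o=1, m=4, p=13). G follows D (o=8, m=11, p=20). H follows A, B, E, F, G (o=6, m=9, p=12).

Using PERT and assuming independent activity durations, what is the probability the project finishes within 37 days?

0.951

te_A = (9 + 4·10 + 23)/6 = 72/6 = 12; σ²_A = ((23−9)/6)² = 5.444
te_B = (7 + 4·11 + 21)/6 = 72/6 = 12; σ²_B = ((21−7)/6)² = 5.444
te_C = (1 + 4·3 + 17)/6 = 30/6 = 5; σ²_C = ((17−1)/6)² = 7.111
te_D = (2 + 4·5 + 8)/6 = 30/6 = 5; σ²_D = ((8−2)/6)² = 1.000
te_E = (1 + 4·2 + 3)/6 = 12/6 = 2; σ²_E = ((3−1)/6)² = 0.111
te_F = (1 + 4·4 + 13)/6 = 30/6 = 5; σ²_F = ((13−1)/6)² = 4.000
te_G = (8 + 4·11 + 20)/6 = 72/6 = 12; σ²_G = ((20−8)/6)² = 4.000
te_H = (6 + 4·9 + 12)/6 = 54/6 = 9; σ²_H = ((12−6)/6)² = 1.000

Forward pass:
ES_A = 0; EF_A = 12
ES_B = 0; EF_B = 12
ES_C = 0; EF_C = 5
ES_D = 5; EF_D = 5+5 = 10
ES_E = 5; EF_E = 5+2 = 7
ES_F = max(EF_A=12, EF_C=5) = 12; EF_F = 12+5 = 17
ES_G = 10; EF_G = 10+12 = 22
ES_H = max(EF_A=12, EF_B=12, EF_E=7, EF_F=17, EF_G=22) = 22; EF_H = 22+9 = 31
Expected project duration μ = 31 days. Critical path: C → D → G → H.

Variance along critical path = 7.111 + 1.000 + 4.000 + 1.000 = 13.111; σ = √13.111 = 3.621 days.
Z = (37 − 31) / 3.621 = 1.657
P(T ≤ 37) = Φ(1.657) ≈ 0.951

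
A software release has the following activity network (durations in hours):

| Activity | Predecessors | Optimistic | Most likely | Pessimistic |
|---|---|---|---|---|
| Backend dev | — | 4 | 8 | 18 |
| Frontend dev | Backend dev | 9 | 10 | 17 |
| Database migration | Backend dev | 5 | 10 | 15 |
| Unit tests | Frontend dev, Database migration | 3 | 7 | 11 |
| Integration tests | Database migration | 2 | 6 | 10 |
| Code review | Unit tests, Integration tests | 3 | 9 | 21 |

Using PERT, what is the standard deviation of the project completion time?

4.24 hours

te_Backend dev = (4 + 4·8 + 18)/6 = 54/6 = 9; σ²_Backend dev = ((18−4)/6)² = 5.444
te_Frontend dev = (9 + 4·10 + 17)/6 = 66/6 = 11; σ²_Frontend dev = ((17−9)/6)² = 1.778
te_Database migration = (5 + 4·10 + 15)/6 = 60/6 = 10; σ²_Database migration = ((15−5)/6)² = 2.778
te_Unit tests = (3 + 4·7 + 11)/6 = 42/6 = 7; σ²_Unit tests = ((11−3)/6)² = 1.778
te_Integration tests = (2 + 4·6 + 10)/6 = 36/6 = 6; σ²_Integration tests = ((10−2)/6)² = 1.778
te_Code review = (3 + 4·9 + 21)/6 = 60/6 = 10; σ²_Code review = ((21−3)/6)² = 9.000

Forward pass:
ES_Backend dev = 0; EF_Backend dev = 9
ES_Frontend dev = 9; EF_Frontend dev = 9+11 = 20
ES_Database migration = 9; EF_Database migration = 9+10 = 19
ES_Unit tests = max(EF_Frontend dev=20, EF_Database migration=19) = 20; EF_Unit tests = 20+7 = 27
ES_Integration tests = 19; EF_Integration tests = 19+6 = 25
ES_Code review = max(EF_Unit tests=27, EF_Integration tests=25) = 27; EF_Code review = 27+10 = 37
Expected project duration μ = 37 hours. Critical path: Backend dev → Frontend dev → Unit tests → Code review.

Variance along critical path = 5.444 + 1.778 + 1.778 + 9.000 = 18.000
σ = √18.000 = 4.243 hours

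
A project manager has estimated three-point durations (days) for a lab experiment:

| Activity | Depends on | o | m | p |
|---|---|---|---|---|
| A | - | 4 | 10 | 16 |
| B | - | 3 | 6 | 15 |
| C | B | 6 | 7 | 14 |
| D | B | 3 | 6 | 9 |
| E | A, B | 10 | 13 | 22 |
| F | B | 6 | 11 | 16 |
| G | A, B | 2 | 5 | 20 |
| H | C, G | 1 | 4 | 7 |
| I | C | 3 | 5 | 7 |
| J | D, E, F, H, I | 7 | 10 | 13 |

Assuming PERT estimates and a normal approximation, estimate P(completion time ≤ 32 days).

0.252

te_A = (4 + 4·10 + 16)/6 = 60/6 = 10; σ²_A = ((16−4)/6)² = 4.000
te_B = (3 + 4·6 + 15)/6 = 42/6 = 7; σ²_B = ((15−3)/6)² = 4.000
te_C = (6 + 4·7 + 14)/6 = 48/6 = 8; σ²_C = ((14−6)/6)² = 1.778
te_D = (3 + 4·6 + 9)/6 = 36/6 = 6; σ²_D = ((9−3)/6)² = 1.000
te_E = (10 + 4·13 + 22)/6 = 84/6 = 14; σ²_E = ((22−10)/6)² = 4.000
te_F = (6 + 4·11 + 16)/6 = 66/6 = 11; σ²_F = ((16−6)/6)² = 2.778
te_G = (2 + 4·5 + 20)/6 = 42/6 = 7; σ²_G = ((20−2)/6)² = 9.000
te_H = (1 + 4·4 + 7)/6 = 24/6 = 4; σ²_H = ((7−1)/6)² = 1.000
te_I = (3 + 4·5 + 7)/6 = 30/6 = 5; σ²_I = ((7−3)/6)² = 0.444
te_J = (7 + 4·10 + 13)/6 = 60/6 = 10; σ²_J = ((13−7)/6)² = 1.000

Forward pass:
ES_A = 0; EF_A = 10
ES_B = 0; EF_B = 7
ES_C = 7; EF_C = 7+8 = 15
ES_D = 7; EF_D = 7+6 = 13
ES_E = max(EF_A=10, EF_B=7) = 10; EF_E = 10+14 = 24
ES_F = 7; EF_F = 7+11 = 18
ES_G = max(EF_A=10, EF_B=7) = 10; EF_G = 10+7 = 17
ES_H = max(EF_C=15, EF_G=17) = 17; EF_H = 17+4 = 21
ES_I = 15; EF_I = 15+5 = 20
ES_J = max(EF_D=13, EF_E=24, EF_F=18, EF_H=21, EF_I=20) = 24; EF_J = 24+10 = 34
Expected project duration μ = 34 days. Critical path: A → E → J.

Variance along critical path = 4.000 + 4.000 + 1.000 = 9.000; σ = √9.000 = 3.000 days.
Z = (32 − 34) / 3.000 = -0.667
P(T ≤ 32) = Φ(-0.667) ≈ 0.252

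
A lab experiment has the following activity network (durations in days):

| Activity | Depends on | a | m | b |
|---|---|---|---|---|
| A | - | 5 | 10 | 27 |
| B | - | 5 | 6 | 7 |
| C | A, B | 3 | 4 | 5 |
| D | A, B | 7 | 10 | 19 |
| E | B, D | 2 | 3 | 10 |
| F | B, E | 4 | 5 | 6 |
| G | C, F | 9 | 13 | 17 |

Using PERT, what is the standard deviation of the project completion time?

4.59 days

te_A = (5 + 4·10 + 27)/6 = 72/6 = 12; σ²_A = ((27−5)/6)² = 13.444
te_B = (5 + 4·6 + 7)/6 = 36/6 = 6; σ²_B = ((7−5)/6)² = 0.111
te_C = (3 + 4·4 + 5)/6 = 24/6 = 4; σ²_C = ((5−3)/6)² = 0.111
te_D = (7 + 4·10 + 19)/6 = 66/6 = 11; σ²_D = ((19−7)/6)² = 4.000
te_E = (2 + 4·3 + 10)/6 = 24/6 = 4; σ²_E = ((10−2)/6)² = 1.778
te_F = (4 + 4·5 + 6)/6 = 30/6 = 5; σ²_F = ((6−4)/6)² = 0.111
te_G = (9 + 4·13 + 17)/6 = 78/6 = 13; σ²_G = ((17−9)/6)² = 1.778

Forward pass:
ES_A = 0; EF_A = 12
ES_B = 0; EF_B = 6
ES_C = max(EF_A=12, EF_B=6) = 12; EF_C = 12+4 = 16
ES_D = max(EF_A=12, EF_B=6) = 12; EF_D = 12+11 = 23
ES_E = max(EF_B=6, EF_D=23) = 23; EF_E = 23+4 = 27
ES_F = max(EF_B=6, EF_E=27) = 27; EF_F = 27+5 = 32
ES_G = max(EF_C=16, EF_F=32) = 32; EF_G = 32+13 = 45
Expected project duration μ = 45 days. Critical path: A → D → E → F → G.

Variance along critical path = 13.444 + 4.000 + 1.778 + 0.111 + 1.778 = 21.111
σ = √21.111 = 4.595 days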